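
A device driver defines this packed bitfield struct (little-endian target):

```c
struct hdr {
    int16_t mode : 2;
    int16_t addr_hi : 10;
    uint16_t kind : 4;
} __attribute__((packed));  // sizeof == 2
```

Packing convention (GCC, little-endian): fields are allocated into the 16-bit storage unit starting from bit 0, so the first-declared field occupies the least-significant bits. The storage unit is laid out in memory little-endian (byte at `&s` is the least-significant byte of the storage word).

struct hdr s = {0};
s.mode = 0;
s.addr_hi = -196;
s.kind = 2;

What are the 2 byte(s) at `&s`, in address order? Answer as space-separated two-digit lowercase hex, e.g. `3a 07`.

f0 2c

mode:2 = 0 → 0x0 << 0 → word 0x0000
addr_hi:10 = -196 → 0x33c << 2 → word 0x0cf0
kind:4 = 2 → 0x2 << 12 → word 0x2cf0
word = 0x2cf0 → little-endian bytes:
  [0]=0xf0  [1]=0x2c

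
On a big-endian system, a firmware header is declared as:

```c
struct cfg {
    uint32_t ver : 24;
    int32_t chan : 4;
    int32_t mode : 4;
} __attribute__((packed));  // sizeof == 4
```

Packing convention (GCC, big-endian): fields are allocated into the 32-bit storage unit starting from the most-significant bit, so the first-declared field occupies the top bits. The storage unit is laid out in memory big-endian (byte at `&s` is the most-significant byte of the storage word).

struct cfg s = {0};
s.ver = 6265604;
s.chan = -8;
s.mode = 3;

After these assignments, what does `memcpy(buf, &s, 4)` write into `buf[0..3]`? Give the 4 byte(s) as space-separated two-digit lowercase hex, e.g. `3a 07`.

5f 9b 04 83

ver:24 = 6265604 → 0x5f9b04 << 8 → word 0x5f9b0400
chan:4 = -8 → 0x8 << 4 → word 0x5f9b0480
mode:4 = 3 → 0x3 << 0 → word 0x5f9b0483
word = 0x5f9b0483 → big-endian bytes:
  [0]=0x5f  [1]=0x9b  [2]=0x04  [3]=0x83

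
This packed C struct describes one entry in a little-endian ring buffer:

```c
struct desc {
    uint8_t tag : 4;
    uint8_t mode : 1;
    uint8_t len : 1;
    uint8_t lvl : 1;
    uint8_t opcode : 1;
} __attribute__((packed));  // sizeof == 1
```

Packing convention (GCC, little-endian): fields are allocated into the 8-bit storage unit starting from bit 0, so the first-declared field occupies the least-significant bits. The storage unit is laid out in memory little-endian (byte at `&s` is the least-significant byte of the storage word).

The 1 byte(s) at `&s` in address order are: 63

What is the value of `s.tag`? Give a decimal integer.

3

[0]=0x63 (little-endian) → word 0x63
tag:4 @ bit 0 → (0x63>>0)&0xf = 0x3  ←
mode:1 @ bit 4 → (0x63>>4)&0x1 = 0x0
len:1 @ bit 5 → (0x63>>5)&0x1 = 0x1
lvl:1 @ bit 6 → (0x63>>6)&0x1 = 0x1
opcode:1 @ bit 7 → (0x63>>7)&0x1 = 0x0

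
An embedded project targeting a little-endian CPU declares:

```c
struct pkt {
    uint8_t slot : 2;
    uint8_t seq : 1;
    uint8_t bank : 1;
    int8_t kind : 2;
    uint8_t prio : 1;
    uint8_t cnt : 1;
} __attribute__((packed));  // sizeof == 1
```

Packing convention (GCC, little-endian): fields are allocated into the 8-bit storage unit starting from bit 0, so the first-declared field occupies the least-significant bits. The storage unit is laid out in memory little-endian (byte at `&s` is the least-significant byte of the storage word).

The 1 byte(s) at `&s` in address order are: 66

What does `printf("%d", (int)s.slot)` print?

[0]=0x66 (little-endian) → word 0x66
slot [0+:2] = (word>>0) & 0x3 = 2  ←
seq [2+:1] = (word>>2) & 0x1 = 1
bank [3+:1] = (word>>3) & 0x1 = 0
kind [4+:2] = (word>>4) & 0x3 = 2
prio [6+:1] = (word>>6) & 0x1 = 1
cnt [7+:1] = (word>>7) & 0x1 = 0

2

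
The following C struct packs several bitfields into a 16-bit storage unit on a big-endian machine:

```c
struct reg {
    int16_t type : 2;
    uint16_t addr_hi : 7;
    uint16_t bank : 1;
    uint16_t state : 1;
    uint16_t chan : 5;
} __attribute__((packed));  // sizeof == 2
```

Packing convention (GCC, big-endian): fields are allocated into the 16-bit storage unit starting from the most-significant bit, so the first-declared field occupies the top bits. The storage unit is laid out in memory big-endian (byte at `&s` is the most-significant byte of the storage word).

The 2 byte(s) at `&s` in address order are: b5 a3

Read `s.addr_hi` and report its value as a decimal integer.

[0]=0xb5 [1]=0xa3 (big-endian) → word 0xb5a3
type [14+:2] = (word>>14) & 0x3 = 2
addr_hi [7+:7] = (word>>7) & 0x7f = 107  ←
bank [6+:1] = (word>>6) & 0x1 = 0
state [5+:1] = (word>>5) & 0x1 = 1
chan [0+:5] = (word>>0) & 0x1f = 3

107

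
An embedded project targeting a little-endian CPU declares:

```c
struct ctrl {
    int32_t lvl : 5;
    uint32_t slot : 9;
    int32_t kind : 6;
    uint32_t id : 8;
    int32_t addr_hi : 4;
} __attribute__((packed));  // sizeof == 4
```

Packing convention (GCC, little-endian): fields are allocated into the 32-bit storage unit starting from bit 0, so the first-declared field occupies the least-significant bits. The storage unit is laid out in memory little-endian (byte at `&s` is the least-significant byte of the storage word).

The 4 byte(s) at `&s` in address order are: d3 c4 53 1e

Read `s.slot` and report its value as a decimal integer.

38

[0]=0xd3 [1]=0xc4 [2]=0x53 [3]=0x1e (little-endian) → word 0x1e53c4d3
lvl:5 @ bit 0 → (0x1e53c4d3>>0)&0x1f = 0x13
slot:9 @ bit 5 → (0x1e53c4d3>>5)&0x1ff = 0x26  ←
kind:6 @ bit 14 → (0x1e53c4d3>>14)&0x3f = 0xf
id:8 @ bit 20 → (0x1e53c4d3>>20)&0xff = 0xe5
addr_hi:4 @ bit 28 → (0x1e53c4d3>>28)&0xf = 0x1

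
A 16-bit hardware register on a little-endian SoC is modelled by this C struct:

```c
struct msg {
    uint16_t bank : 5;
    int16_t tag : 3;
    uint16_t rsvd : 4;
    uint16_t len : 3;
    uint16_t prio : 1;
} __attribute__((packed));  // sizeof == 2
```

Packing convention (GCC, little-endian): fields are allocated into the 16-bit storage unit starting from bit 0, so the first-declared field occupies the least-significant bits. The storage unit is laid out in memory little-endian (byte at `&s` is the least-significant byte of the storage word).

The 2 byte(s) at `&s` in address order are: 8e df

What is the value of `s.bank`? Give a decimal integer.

[0]=0x8e [1]=0xdf (little-endian) → word 0xdf8e
bank [0+:5] = (word>>0) & 0x1f = 14  ←
tag [5+:3] = (word>>5) & 0x7 = 4
rsvd [8+:4] = (word>>8) & 0xf = 15
len [12+:3] = (word>>12) & 0x7 = 5
prio [15+:1] = (word>>15) & 0x1 = 1

14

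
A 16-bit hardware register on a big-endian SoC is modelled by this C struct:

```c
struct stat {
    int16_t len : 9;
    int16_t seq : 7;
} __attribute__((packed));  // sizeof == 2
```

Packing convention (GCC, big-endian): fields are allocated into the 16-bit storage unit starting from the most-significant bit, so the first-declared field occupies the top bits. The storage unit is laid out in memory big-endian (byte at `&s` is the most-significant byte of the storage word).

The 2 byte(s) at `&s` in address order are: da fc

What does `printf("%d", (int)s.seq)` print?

[0]=0xda [1]=0xfc (big-endian) → word 0xdafc
len [7+:9] = (word>>7) & 0x1ff = 437
seq [0+:7] = (word>>0) & 0x7f = 124  ←
seq signed 7b, MSB=1: 124 - 128 = -4

-4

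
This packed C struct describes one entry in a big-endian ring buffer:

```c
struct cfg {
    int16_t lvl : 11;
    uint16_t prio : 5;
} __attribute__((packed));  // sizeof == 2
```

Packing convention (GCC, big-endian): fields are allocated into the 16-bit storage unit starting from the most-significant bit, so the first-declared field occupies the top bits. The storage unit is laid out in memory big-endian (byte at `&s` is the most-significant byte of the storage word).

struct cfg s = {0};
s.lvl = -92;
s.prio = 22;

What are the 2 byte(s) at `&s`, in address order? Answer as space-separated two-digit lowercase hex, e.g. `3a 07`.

f4 96

lvl (11b) val=-92 bits=0x7a4 at bit 5: 0xf480
prio (5b) val=22 bits=0x16 at bit 0: 0xf496
word = 0xf496 → big-endian bytes:
  [0]=0xf4  [1]=0x96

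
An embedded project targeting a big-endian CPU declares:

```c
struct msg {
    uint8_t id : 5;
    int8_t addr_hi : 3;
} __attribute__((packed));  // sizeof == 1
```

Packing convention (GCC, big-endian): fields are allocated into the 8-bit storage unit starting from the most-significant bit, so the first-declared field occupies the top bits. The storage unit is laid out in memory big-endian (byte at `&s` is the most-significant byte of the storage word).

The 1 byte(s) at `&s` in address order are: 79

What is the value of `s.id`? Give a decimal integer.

15

[0]=0x79 (big-endian) → word 0x79
id:5 @ bit 3 → (0x79>>3)&0x1f = 0xf  ←
addr_hi:3 @ bit 0 → (0x79>>0)&0x7 = 0x1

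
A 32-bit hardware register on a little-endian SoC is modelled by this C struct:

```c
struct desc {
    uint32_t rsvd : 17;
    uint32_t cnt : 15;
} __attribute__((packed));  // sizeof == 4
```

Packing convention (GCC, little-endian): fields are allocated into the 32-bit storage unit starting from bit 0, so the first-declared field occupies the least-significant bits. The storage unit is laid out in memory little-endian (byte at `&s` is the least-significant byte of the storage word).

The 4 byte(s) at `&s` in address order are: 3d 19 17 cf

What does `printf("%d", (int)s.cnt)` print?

26507

[0]=0x3d [1]=0x19 [2]=0x17 [3]=0xcf (little-endian) → word 0xcf17193d
rsvd:17 @ bit 0 → (0xcf17193d>>0)&0x1ffff = 0x1193d
cnt:15 @ bit 17 → (0xcf17193d>>17)&0x7fff = 0x678b  ←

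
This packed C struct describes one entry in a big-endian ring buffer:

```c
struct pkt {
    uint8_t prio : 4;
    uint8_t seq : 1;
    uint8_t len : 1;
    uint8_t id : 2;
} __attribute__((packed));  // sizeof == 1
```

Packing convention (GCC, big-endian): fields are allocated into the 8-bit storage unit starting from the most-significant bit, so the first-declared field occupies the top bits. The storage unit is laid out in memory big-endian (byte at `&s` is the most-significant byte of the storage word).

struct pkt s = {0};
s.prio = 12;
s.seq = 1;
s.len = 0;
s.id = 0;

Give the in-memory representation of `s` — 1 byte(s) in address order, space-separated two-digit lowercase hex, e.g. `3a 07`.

prio (4b) val=12 bits=0xc at bit 4: 0xc0
seq (1b) val=1 bits=0x1 at bit 3: 0xc8
len (1b) val=0 bits=0x0 at bit 2: 0xc8
id (2b) val=0 bits=0x0 at bit 0: 0xc8
word = 0xc8 → big-endian bytes:
  [0]=0xc8

c8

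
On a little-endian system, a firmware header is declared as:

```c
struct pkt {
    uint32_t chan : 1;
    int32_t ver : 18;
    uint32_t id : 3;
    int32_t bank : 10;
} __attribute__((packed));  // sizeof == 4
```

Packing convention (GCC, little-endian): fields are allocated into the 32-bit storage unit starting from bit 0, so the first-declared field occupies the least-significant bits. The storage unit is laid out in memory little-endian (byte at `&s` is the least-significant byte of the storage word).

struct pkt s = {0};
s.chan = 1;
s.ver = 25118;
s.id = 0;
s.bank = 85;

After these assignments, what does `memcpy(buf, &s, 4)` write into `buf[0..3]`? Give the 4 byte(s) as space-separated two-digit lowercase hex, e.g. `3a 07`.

3d c4 40 15

chan:1 = 1 → 0x1 << 0 → word 0x00000001
ver:18 = 25118 → 0x621e << 1 → word 0x0000c43d
id:3 = 0 → 0x0 << 19 → word 0x0000c43d
bank:10 = 85 → 0x55 << 22 → word 0x1540c43d
word = 0x1540c43d → little-endian bytes:
  [0]=0x3d  [1]=0xc4  [2]=0x40  [3]=0x15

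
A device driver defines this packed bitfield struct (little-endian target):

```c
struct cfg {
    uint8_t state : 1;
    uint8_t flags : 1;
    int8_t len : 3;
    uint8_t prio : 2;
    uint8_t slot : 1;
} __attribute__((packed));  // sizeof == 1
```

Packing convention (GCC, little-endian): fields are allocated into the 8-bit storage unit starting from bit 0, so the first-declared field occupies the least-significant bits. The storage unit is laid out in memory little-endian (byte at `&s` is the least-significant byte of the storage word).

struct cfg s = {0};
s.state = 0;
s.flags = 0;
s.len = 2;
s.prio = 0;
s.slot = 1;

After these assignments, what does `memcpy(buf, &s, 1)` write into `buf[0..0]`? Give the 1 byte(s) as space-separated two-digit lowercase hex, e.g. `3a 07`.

88

state:1 = 0 → 0x0 << 0 → word 0x00
flags:1 = 0 → 0x0 << 1 → word 0x00
len:3 = 2 → 0x2 << 2 → word 0x08
prio:2 = 0 → 0x0 << 5 → word 0x08
slot:1 = 1 → 0x1 << 7 → word 0x88
word = 0x88 → little-endian bytes:
  [0]=0x88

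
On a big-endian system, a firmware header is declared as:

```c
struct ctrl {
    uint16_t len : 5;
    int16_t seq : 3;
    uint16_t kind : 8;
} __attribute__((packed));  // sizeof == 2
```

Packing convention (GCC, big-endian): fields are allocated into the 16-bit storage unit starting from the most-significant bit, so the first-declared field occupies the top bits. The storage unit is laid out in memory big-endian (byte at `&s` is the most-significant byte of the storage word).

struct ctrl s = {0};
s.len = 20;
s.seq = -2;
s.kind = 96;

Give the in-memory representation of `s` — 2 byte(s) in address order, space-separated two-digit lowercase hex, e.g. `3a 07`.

a6 60

[11+:5] len=20 & 0x1f = 0x14; word=0xa000
[8+:3] seq=-2 & 0x7 = 0x6; word=0xa600
[0+:8] kind=96 & 0xff = 0x60; word=0xa660
word = 0xa660 → big-endian bytes:
  [0]=0xa6  [1]=0x60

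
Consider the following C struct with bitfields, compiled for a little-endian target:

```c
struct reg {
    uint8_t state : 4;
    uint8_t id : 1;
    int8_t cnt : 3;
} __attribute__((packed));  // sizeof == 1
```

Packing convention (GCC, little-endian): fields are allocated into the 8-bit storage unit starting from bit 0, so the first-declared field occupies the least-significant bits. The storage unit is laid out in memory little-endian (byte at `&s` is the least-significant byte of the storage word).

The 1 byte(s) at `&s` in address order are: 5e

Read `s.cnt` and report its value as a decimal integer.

2

[0]=0x5e (little-endian) → word 0x5e
state [0+:4] = (word>>0) & 0xf = 14
id [4+:1] = (word>>4) & 0x1 = 1
cnt [5+:3] = (word>>5) & 0x7 = 2  ←
cnt signed 3b, MSB=0: value = 2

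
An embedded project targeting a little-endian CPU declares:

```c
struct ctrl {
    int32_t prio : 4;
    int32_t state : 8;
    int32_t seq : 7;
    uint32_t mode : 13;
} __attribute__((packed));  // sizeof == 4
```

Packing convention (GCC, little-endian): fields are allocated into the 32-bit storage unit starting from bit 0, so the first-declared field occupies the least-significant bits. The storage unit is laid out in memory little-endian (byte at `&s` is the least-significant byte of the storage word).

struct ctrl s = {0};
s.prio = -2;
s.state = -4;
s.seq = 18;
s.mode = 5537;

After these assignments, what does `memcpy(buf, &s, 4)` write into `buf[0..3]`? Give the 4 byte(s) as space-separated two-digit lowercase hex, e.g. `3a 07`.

ce 2f 09 ad

prio (4b) val=-2 bits=0xe at bit 0: 0x0000000e
state (8b) val=-4 bits=0xfc at bit 4: 0x00000fce
seq (7b) val=18 bits=0x12 at bit 12: 0x00012fce
mode (13b) val=5537 bits=0x15a1 at bit 19: 0xad092fce
word = 0xad092fce → little-endian bytes:
  [0]=0xce  [1]=0x2f  [2]=0x09  [3]=0xad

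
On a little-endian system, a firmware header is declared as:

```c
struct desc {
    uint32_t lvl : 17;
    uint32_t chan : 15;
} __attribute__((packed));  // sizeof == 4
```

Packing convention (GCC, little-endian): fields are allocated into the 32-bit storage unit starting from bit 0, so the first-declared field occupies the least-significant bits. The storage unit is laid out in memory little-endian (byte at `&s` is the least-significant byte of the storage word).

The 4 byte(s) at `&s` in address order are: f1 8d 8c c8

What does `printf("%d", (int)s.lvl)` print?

36337

[0]=0xf1 [1]=0x8d [2]=0x8c [3]=0xc8 (little-endian) → word 0xc88c8df1
lvl [0+:17] = (word>>0) & 0x1ffff = 36337  ←
chan [17+:15] = (word>>17) & 0x7fff = 25670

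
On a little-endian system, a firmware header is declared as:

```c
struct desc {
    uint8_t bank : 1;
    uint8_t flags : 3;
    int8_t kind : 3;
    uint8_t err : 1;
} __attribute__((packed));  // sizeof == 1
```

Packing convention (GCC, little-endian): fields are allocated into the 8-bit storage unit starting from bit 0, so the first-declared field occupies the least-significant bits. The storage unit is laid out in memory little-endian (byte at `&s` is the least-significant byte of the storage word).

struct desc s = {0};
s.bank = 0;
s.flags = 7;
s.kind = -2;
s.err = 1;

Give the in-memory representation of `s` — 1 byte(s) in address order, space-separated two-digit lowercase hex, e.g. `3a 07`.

ee

bank (1b) val=0 bits=0x0 at bit 0: 0x00
flags (3b) val=7 bits=0x7 at bit 1: 0x0e
kind (3b) val=-2 bits=0x6 at bit 4: 0x6e
err (1b) val=1 bits=0x1 at bit 7: 0xee
word = 0xee → little-endian bytes:
  [0]=0xee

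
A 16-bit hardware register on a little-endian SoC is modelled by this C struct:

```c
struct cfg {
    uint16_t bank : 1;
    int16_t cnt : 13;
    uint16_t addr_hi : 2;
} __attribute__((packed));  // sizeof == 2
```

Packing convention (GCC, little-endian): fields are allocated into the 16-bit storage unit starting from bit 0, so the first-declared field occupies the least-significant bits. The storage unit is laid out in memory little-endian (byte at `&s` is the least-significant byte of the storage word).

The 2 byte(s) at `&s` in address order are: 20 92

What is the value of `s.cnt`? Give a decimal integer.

[0]=0x20 [1]=0x92 (little-endian) → word 0x9220
bank:1 @ bit 0 → (0x9220>>0)&0x1 = 0x0
cnt:13 @ bit 1 → (0x9220>>1)&0x1fff = 0x910  ←
addr_hi:2 @ bit 14 → (0x9220>>14)&0x3 = 0x2
cnt signed 13b, MSB=0: value = 2320

2320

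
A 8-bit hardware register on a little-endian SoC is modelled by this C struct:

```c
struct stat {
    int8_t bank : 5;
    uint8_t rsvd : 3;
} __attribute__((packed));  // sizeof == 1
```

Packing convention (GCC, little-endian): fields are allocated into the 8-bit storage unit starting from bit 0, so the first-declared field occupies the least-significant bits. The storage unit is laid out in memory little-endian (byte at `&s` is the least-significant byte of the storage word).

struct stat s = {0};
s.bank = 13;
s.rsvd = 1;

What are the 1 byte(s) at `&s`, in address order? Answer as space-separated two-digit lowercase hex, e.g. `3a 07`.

2d

bank (5b) val=13 bits=0xd at bit 0: 0x0d
rsvd (3b) val=1 bits=0x1 at bit 5: 0x2d
word = 0x2d → little-endian bytes:
  [0]=0x2d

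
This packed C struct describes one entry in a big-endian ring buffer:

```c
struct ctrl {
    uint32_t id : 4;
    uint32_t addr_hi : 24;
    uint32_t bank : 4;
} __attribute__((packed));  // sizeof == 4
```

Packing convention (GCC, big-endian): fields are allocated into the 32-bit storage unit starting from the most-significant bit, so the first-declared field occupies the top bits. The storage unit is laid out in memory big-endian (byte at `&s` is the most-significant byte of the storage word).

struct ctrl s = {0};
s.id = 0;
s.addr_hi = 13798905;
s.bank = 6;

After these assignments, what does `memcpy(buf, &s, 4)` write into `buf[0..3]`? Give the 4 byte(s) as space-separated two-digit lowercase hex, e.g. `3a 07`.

id:4 = 0 → 0x0 << 28 → word 0x00000000
addr_hi:24 = 13798905 → 0xd28df9 << 4 → word 0x0d28df90
bank:4 = 6 → 0x6 << 0 → word 0x0d28df96
word = 0x0d28df96 → big-endian bytes:
  [0]=0x0d  [1]=0x28  [2]=0xdf  [3]=0x96

0d 28 df 96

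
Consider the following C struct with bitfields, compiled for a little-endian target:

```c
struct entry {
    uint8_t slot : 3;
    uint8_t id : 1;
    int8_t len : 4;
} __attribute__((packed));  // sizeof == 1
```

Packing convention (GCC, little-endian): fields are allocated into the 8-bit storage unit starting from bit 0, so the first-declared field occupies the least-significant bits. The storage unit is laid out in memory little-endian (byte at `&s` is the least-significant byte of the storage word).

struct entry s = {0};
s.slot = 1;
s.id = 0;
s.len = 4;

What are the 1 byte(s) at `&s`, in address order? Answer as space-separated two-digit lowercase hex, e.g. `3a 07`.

41

slot (3b) val=1 bits=0x1 at bit 0: 0x01
id (1b) val=0 bits=0x0 at bit 3: 0x01
len (4b) val=4 bits=0x4 at bit 4: 0x41
word = 0x41 → little-endian bytes:
  [0]=0x41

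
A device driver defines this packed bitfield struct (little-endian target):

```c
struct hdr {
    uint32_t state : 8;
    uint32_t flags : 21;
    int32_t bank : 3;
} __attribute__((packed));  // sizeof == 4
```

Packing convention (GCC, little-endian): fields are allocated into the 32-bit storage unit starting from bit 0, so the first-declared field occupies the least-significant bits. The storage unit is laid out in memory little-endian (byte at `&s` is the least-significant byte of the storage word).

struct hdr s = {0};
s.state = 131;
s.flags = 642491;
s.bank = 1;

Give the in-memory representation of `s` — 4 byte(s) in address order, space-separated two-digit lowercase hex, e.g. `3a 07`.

[0+:8] state=131 & 0xff = 0x83; word=0x00000083
[8+:21] flags=642491 & 0x1fffff = 0x9cdbb; word=0x09cdbb83
[29+:3] bank=1 & 0x7 = 0x1; word=0x29cdbb83
word = 0x29cdbb83 → little-endian bytes:
  [0]=0x83  [1]=0xbb  [2]=0xcd  [3]=0x29

83 bb cd 29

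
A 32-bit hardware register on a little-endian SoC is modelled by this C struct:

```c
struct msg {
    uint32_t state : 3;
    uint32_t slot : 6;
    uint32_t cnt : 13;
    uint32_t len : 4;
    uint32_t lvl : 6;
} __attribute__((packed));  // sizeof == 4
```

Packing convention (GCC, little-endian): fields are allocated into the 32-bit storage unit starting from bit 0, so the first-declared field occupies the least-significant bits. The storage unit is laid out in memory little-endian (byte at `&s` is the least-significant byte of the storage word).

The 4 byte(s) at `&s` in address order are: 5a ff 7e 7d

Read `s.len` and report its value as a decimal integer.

[0]=0x5a [1]=0xff [2]=0x7e [3]=0x7d (little-endian) → word 0x7d7eff5a
state:3 @ bit 0 → (0x7d7eff5a>>0)&0x7 = 0x2
slot:6 @ bit 3 → (0x7d7eff5a>>3)&0x3f = 0x2b
cnt:13 @ bit 9 → (0x7d7eff5a>>9)&0x1fff = 0x1f7f
len:4 @ bit 22 → (0x7d7eff5a>>22)&0xf = 0x5  ←
lvl:6 @ bit 26 → (0x7d7eff5a>>26)&0x3f = 0x1f

5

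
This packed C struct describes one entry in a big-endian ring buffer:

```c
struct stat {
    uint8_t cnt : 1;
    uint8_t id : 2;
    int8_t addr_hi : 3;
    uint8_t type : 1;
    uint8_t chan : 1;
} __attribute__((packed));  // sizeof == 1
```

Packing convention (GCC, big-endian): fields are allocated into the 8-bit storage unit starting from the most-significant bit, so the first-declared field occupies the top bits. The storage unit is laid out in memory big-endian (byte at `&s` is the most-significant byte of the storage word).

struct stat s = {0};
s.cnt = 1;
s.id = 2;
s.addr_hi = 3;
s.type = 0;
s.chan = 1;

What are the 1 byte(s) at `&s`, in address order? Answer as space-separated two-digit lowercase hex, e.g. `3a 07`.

cd

cnt:1 = 1 → 0x1 << 7 → word 0x80
id:2 = 2 → 0x2 << 5 → word 0xc0
addr_hi:3 = 3 → 0x3 << 2 → word 0xcc
type:1 = 0 → 0x0 << 1 → word 0xcc
chan:1 = 1 → 0x1 << 0 → word 0xcd
word = 0xcd → big-endian bytes:
  [0]=0xcd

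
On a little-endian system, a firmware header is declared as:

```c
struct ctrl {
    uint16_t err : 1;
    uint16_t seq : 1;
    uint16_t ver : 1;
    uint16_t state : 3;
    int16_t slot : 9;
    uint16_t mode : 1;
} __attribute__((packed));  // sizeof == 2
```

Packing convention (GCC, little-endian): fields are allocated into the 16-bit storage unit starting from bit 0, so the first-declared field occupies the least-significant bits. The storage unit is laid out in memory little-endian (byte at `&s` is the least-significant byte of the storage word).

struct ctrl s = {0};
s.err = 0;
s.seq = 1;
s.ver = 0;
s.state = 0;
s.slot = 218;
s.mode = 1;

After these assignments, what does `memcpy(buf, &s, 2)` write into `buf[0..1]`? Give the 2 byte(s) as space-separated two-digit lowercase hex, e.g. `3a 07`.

err:1 = 0 → 0x0 << 0 → word 0x0000
seq:1 = 1 → 0x1 << 1 → word 0x0002
ver:1 = 0 → 0x0 << 2 → word 0x0002
state:3 = 0 → 0x0 << 3 → word 0x0002
slot:9 = 218 → 0xda << 6 → word 0x3682
mode:1 = 1 → 0x1 << 15 → word 0xb682
word = 0xb682 → little-endian bytes:
  [0]=0x82  [1]=0xb6

82 b6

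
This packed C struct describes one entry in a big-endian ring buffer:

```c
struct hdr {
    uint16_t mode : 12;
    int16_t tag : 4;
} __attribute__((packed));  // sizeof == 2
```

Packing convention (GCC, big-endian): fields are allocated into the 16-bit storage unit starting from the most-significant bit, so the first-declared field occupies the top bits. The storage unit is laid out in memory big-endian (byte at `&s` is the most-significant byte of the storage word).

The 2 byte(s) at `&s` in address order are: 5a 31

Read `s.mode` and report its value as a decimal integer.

[0]=0x5a [1]=0x31 (big-endian) → word 0x5a31
mode:12 @ bit 4 → (0x5a31>>4)&0xfff = 0x5a3  ←
tag:4 @ bit 0 → (0x5a31>>0)&0xf = 0x1

1443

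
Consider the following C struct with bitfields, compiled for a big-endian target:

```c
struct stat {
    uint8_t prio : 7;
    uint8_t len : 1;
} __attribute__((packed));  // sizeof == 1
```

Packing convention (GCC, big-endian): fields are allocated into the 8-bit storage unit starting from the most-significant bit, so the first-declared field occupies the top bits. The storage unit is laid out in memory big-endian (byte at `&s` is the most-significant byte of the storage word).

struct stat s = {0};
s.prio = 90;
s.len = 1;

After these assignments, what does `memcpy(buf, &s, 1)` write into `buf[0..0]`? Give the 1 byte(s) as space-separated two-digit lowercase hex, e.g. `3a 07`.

b5

prio (7b) val=90 bits=0x5a at bit 1: 0xb4
len (1b) val=1 bits=0x1 at bit 0: 0xb5
word = 0xb5 → big-endian bytes:
  [0]=0xb5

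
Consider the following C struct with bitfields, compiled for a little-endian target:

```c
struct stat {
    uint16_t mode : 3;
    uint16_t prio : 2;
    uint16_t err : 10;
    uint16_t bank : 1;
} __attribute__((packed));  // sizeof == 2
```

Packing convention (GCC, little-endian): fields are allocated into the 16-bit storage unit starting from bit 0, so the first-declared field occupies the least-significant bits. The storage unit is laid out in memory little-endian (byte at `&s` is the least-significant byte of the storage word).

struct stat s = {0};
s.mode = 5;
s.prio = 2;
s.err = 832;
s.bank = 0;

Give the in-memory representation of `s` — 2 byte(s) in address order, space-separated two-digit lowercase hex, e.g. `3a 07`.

15 68

mode:3 = 5 → 0x5 << 0 → word 0x0005
prio:2 = 2 → 0x2 << 3 → word 0x0015
err:10 = 832 → 0x340 << 5 → word 0x6815
bank:1 = 0 → 0x0 << 15 → word 0x6815
word = 0x6815 → little-endian bytes:
  [0]=0x15  [1]=0x68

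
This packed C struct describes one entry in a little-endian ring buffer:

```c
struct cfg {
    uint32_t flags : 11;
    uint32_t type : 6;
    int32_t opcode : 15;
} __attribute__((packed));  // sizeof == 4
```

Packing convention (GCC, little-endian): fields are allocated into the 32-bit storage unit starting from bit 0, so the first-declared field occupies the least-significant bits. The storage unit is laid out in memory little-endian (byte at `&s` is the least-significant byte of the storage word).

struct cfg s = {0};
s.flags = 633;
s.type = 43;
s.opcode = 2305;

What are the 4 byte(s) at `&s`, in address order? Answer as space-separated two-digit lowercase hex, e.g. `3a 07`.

79 5a 03 12

flags (11b) val=633 bits=0x279 at bit 0: 0x00000279
type (6b) val=43 bits=0x2b at bit 11: 0x00015a79
opcode (15b) val=2305 bits=0x901 at bit 17: 0x12035a79
word = 0x12035a79 → little-endian bytes:
  [0]=0x79  [1]=0x5a  [2]=0x03  [3]=0x12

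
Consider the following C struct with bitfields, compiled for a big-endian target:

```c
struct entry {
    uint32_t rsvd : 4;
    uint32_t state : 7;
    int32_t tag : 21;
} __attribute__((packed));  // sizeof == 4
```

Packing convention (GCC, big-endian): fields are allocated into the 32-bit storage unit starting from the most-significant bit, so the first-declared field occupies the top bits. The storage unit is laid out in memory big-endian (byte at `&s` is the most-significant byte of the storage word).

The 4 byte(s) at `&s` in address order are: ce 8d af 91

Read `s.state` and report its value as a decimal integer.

[0]=0xce [1]=0x8d [2]=0xaf [3]=0x91 (big-endian) → word 0xce8daf91
rsvd:4 @ bit 28 → (0xce8daf91>>28)&0xf = 0xc
state:7 @ bit 21 → (0xce8daf91>>21)&0x7f = 0x74  ←
tag:21 @ bit 0 → (0xce8daf91>>0)&0x1fffff = 0xdaf91

116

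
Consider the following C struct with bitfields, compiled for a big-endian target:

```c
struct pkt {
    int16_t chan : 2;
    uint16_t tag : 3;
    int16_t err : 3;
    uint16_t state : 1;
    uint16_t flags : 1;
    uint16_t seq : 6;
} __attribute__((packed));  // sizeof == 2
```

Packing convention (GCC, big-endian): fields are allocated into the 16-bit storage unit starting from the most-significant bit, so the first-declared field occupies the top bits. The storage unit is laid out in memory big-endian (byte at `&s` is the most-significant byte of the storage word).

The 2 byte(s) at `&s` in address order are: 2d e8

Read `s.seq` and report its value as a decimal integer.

40

[0]=0x2d [1]=0xe8 (big-endian) → word 0x2de8
chan:2 @ bit 14 → (0x2de8>>14)&0x3 = 0x0
tag:3 @ bit 11 → (0x2de8>>11)&0x7 = 0x5
err:3 @ bit 8 → (0x2de8>>8)&0x7 = 0x5
state:1 @ bit 7 → (0x2de8>>7)&0x1 = 0x1
flags:1 @ bit 6 → (0x2de8>>6)&0x1 = 0x1
seq:6 @ bit 0 → (0x2de8>>0)&0x3f = 0x28  ←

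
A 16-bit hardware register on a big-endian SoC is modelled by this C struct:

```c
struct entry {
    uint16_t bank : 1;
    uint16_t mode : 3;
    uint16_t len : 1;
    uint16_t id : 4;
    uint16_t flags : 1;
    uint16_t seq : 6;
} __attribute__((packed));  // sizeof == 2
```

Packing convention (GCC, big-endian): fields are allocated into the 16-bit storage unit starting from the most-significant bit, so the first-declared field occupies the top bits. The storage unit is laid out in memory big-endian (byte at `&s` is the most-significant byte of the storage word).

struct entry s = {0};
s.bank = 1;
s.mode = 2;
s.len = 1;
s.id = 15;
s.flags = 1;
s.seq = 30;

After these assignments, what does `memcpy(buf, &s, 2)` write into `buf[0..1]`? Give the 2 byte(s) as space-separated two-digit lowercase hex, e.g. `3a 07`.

[15+:1] bank=1 & 0x1 = 0x1; word=0x8000
[12+:3] mode=2 & 0x7 = 0x2; word=0xa000
[11+:1] len=1 & 0x1 = 0x1; word=0xa800
[7+:4] id=15 & 0xf = 0xf; word=0xaf80
[6+:1] flags=1 & 0x1 = 0x1; word=0xafc0
[0+:6] seq=30 & 0x3f = 0x1e; word=0xafde
word = 0xafde → big-endian bytes:
  [0]=0xaf  [1]=0xde

af de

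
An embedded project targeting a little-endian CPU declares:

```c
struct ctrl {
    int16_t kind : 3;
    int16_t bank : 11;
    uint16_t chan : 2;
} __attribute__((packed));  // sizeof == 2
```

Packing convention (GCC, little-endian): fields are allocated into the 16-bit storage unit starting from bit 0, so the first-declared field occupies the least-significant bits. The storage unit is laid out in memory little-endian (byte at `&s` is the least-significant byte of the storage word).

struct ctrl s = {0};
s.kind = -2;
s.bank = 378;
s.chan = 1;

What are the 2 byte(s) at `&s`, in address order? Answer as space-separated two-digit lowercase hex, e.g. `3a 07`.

kind:3 = -2 → 0x6 << 0 → word 0x0006
bank:11 = 378 → 0x17a << 3 → word 0x0bd6
chan:2 = 1 → 0x1 << 14 → word 0x4bd6
word = 0x4bd6 → little-endian bytes:
  [0]=0xd6  [1]=0x4b

d6 4b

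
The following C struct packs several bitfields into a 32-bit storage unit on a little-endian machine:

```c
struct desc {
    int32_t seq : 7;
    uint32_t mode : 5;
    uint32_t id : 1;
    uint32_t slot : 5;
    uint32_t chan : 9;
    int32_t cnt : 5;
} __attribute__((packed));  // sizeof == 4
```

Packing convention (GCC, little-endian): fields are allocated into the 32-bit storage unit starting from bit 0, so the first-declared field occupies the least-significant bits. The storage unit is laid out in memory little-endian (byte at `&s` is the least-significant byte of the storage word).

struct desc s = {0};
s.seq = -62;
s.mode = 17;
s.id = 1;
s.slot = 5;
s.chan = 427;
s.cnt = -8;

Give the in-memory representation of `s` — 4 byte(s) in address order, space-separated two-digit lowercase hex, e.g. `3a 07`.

[0+:7] seq=-62 & 0x7f = 0x42; word=0x00000042
[7+:5] mode=17 & 0x1f = 0x11; word=0x000008c2
[12+:1] id=1 & 0x1 = 0x1; word=0x000018c2
[13+:5] slot=5 & 0x1f = 0x5; word=0x0000b8c2
[18+:9] chan=427 & 0x1ff = 0x1ab; word=0x06acb8c2
[27+:5] cnt=-8 & 0x1f = 0x18; word=0xc6acb8c2
word = 0xc6acb8c2 → little-endian bytes:
  [0]=0xc2  [1]=0xb8  [2]=0xac  [3]=0xc6

c2 b8 ac c6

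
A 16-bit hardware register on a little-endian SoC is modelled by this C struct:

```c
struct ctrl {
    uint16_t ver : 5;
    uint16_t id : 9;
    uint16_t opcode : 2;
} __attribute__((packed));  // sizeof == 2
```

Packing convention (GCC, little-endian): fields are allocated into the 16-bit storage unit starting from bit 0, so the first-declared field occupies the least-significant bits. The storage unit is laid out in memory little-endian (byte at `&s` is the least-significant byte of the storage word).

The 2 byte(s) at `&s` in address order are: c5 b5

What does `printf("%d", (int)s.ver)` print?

5

[0]=0xc5 [1]=0xb5 (little-endian) → word 0xb5c5
ver:5 @ bit 0 → (0xb5c5>>0)&0x1f = 0x5  ←
id:9 @ bit 5 → (0xb5c5>>5)&0x1ff = 0x1ae
opcode:2 @ bit 14 → (0xb5c5>>14)&0x3 = 0x2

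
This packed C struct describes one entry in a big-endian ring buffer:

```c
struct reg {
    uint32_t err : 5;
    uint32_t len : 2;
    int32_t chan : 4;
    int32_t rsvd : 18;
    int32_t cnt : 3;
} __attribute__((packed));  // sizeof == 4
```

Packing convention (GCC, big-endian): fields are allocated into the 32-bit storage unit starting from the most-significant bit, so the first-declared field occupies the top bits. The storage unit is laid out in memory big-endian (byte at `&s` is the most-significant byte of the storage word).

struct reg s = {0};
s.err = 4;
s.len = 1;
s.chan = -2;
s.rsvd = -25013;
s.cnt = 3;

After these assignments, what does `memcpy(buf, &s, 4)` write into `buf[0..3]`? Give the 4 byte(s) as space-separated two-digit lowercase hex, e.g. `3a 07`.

[27+:5] err=4 & 0x1f = 0x4; word=0x20000000
[25+:2] len=1 & 0x3 = 0x1; word=0x22000000
[21+:4] chan=-2 & 0xf = 0xe; word=0x23c00000
[3+:18] rsvd=-25013 & 0x3ffff = 0x39e4b; word=0x23dcf258
[0+:3] cnt=3 & 0x7 = 0x3; word=0x23dcf25b
word = 0x23dcf25b → big-endian bytes:
  [0]=0x23  [1]=0xdc  [2]=0xf2  [3]=0x5b

23 dc f2 5b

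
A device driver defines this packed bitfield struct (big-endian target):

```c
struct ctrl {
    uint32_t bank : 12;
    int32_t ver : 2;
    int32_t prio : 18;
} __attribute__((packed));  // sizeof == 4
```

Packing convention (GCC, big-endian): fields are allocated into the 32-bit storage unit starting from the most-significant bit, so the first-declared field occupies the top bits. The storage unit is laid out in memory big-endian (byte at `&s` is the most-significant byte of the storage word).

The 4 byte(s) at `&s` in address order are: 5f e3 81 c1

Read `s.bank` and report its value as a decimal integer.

1534

[0]=0x5f [1]=0xe3 [2]=0x81 [3]=0xc1 (big-endian) → word 0x5fe381c1
bank:12 @ bit 20 → (0x5fe381c1>>20)&0xfff = 0x5fe  ←
ver:2 @ bit 18 → (0x5fe381c1>>18)&0x3 = 0x0
prio:18 @ bit 0 → (0x5fe381c1>>0)&0x3ffff = 0x381c1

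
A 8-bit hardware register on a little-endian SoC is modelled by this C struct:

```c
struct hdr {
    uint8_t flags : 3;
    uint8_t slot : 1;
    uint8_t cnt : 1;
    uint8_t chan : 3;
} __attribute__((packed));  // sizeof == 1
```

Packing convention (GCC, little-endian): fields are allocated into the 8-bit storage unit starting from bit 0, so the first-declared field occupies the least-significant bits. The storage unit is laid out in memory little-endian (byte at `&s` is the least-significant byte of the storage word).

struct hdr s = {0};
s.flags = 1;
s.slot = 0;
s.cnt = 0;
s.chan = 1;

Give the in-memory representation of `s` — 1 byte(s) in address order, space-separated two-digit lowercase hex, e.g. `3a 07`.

[0+:3] flags=1 & 0x7 = 0x1; word=0x01
[3+:1] slot=0 & 0x1 = 0x0; word=0x01
[4+:1] cnt=0 & 0x1 = 0x0; word=0x01
[5+:3] chan=1 & 0x7 = 0x1; word=0x21
word = 0x21 → little-endian bytes:
  [0]=0x21

21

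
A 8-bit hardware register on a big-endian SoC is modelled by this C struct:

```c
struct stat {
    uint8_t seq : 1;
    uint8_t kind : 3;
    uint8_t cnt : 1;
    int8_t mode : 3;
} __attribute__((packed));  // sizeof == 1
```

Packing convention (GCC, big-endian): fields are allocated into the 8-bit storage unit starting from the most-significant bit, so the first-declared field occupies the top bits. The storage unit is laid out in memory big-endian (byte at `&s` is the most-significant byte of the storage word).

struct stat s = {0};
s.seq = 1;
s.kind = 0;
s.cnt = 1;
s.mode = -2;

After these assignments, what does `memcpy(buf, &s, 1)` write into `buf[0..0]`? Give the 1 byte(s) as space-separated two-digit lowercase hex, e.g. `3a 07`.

[7+:1] seq=1 & 0x1 = 0x1; word=0x80
[4+:3] kind=0 & 0x7 = 0x0; word=0x80
[3+:1] cnt=1 & 0x1 = 0x1; word=0x88
[0+:3] mode=-2 & 0x7 = 0x6; word=0x8e
word = 0x8e → big-endian bytes:
  [0]=0x8e

8e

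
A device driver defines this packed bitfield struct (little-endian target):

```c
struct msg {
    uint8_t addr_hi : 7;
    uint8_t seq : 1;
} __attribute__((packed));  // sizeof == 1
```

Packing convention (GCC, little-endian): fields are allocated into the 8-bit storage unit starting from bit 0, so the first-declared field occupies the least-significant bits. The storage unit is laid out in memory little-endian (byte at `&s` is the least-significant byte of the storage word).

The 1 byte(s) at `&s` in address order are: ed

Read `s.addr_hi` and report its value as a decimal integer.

109

[0]=0xed (little-endian) → word 0xed
addr_hi [0+:7] = (word>>0) & 0x7f = 109  ←
seq [7+:1] = (word>>7) & 0x1 = 1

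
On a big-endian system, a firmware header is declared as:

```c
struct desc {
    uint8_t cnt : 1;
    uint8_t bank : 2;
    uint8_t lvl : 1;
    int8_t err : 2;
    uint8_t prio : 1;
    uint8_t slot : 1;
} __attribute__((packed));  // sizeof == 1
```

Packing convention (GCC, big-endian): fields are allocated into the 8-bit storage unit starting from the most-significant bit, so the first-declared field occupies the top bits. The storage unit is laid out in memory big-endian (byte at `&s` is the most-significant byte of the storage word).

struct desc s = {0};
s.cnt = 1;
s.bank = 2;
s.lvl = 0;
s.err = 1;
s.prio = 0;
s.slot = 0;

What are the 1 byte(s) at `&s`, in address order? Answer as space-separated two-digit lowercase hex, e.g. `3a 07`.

c4

cnt:1 = 1 → 0x1 << 7 → word 0x80
bank:2 = 2 → 0x2 << 5 → word 0xc0
lvl:1 = 0 → 0x0 << 4 → word 0xc0
err:2 = 1 → 0x1 << 2 → word 0xc4
prio:1 = 0 → 0x0 << 1 → word 0xc4
slot:1 = 0 → 0x0 << 0 → word 0xc4
word = 0xc4 → big-endian bytes:
  [0]=0xc4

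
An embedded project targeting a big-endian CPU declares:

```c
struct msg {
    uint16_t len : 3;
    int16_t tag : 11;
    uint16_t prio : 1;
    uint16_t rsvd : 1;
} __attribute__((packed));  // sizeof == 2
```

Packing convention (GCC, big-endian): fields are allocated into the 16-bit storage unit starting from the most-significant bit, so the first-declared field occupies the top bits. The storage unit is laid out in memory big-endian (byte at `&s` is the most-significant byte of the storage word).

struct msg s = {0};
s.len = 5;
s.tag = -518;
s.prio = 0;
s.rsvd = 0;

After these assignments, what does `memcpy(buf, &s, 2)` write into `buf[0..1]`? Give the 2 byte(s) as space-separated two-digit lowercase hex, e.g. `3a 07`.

[13+:3] len=5 & 0x7 = 0x5; word=0xa000
[2+:11] tag=-518 & 0x7ff = 0x5fa; word=0xb7e8
[1+:1] prio=0 & 0x1 = 0x0; word=0xb7e8
[0+:1] rsvd=0 & 0x1 = 0x0; word=0xb7e8
word = 0xb7e8 → big-endian bytes:
  [0]=0xb7  [1]=0xe8

b7 e8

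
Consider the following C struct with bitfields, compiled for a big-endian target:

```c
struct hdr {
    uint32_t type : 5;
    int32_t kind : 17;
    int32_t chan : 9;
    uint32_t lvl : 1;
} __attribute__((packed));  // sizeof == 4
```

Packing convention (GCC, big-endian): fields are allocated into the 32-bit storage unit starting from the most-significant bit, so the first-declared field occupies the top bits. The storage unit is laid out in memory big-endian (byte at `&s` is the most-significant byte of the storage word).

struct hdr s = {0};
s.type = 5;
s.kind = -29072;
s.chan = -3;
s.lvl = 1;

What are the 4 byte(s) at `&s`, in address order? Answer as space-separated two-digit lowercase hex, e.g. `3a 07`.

2e 39 c3 fb

type (5b) val=5 bits=0x5 at bit 27: 0x28000000
kind (17b) val=-29072 bits=0x18e70 at bit 10: 0x2e39c000
chan (9b) val=-3 bits=0x1fd at bit 1: 0x2e39c3fa
lvl (1b) val=1 bits=0x1 at bit 0: 0x2e39c3fb
word = 0x2e39c3fb → big-endian bytes:
  [0]=0x2e  [1]=0x39  [2]=0xc3  [3]=0xfb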